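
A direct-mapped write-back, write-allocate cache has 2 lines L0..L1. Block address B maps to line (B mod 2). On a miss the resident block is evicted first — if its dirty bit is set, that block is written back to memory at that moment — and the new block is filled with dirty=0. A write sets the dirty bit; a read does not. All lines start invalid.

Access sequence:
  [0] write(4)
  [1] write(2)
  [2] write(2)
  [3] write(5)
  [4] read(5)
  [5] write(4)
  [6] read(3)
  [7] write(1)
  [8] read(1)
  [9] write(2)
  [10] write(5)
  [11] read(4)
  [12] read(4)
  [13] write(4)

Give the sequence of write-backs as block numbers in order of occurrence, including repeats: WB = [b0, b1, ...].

WB = [4, 2, 5, 4, 1, 2]

0: W B4 -> L0 miss  d=D]
1: W B2 -> L0 miss wb->B4  d=D]
2: W B2 -> L0 hit  d=D]
3: W B5 -> L1 miss  d=D]
4: R B5 -> L1 hit  d=D]
5: W B4 -> L0 miss wb->B2  d=D]
6: R B3 -> L1 miss wb->B5  d=-]
7: W B1 -> L1 miss  d=D]
8: R B1 -> L1 hit  d=D]
9: W B2 -> L0 miss wb->B4  d=D]
10: W B5 -> L1 miss wb->B1  d=D]
11: R B4 -> L0 miss wb->B2  d=-]
12: R B4 -> L0 hit  d=-]
13: W B4 -> L0 hit  d=D]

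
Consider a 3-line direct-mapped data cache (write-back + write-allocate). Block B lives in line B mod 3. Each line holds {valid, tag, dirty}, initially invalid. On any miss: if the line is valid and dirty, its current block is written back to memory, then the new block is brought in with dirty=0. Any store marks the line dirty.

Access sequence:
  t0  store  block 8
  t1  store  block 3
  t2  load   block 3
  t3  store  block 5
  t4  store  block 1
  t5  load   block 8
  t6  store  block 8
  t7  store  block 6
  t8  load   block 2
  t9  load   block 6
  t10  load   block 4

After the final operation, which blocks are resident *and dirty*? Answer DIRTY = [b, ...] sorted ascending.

  0 | W B8 → L2 miss [D]
  1 | W B3 → L0 miss [D]
  2 | R B3 → L0 hit [D]
  3 | W B5 → L2 miss wb→B8 [D]
  4 | W B1 → L1 miss [D]
  5 | R B8 → L2 miss wb→B5 [-]
  6 | W B8 → L2 hit [D]
  7 | W B6 → L0 miss wb→B3 [D]
  8 | R B2 → L2 miss wb→B8 [-]
  9 | R B6 → L0 hit [D]
  10 | R B4 → L1 miss wb→B1 [-]

DIRTY = [6]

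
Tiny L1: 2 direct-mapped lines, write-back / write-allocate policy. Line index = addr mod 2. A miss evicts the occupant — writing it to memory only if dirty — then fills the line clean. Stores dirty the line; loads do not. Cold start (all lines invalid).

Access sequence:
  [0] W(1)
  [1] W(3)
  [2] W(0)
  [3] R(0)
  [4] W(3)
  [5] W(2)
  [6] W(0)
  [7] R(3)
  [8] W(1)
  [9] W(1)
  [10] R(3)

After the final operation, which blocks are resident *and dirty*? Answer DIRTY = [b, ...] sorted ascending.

DIRTY = [0]

  0 | W B1 → L1 miss [D]
  1 | W B3 → L1 miss wb→B1 [D]
  2 | W B0 → L0 miss [D]
  3 | R B0 → L0 hit [D]
  4 | W B3 → L1 hit [D]
  5 | W B2 → L0 miss wb→B0 [D]
  6 | W B0 → L0 miss wb→B2 [D]
  7 | R B3 → L1 hit [D]
  8 | W B1 → L1 miss wb→B3 [D]
  9 | W B1 → L1 hit [D]
  10 | R B3 → L1 miss wb→B1 [-]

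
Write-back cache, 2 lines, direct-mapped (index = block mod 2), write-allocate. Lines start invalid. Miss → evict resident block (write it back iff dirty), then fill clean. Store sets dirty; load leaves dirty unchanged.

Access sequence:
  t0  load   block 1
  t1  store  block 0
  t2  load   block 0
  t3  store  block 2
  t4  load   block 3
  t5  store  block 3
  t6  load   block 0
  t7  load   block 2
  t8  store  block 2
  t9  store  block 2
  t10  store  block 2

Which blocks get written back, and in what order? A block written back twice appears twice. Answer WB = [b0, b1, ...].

  0 | R B1 → L1 miss [-]
  1 | W B0 → L0 miss [D]
  2 | R B0 → L0 hit [D]
  3 | W B2 → L0 miss wb→B0 [D]
  4 | R B3 → L1 miss [-]
  5 | W B3 → L1 hit [D]
  6 | R B0 → L0 miss wb→B2 [-]
  7 | R B2 → L0 miss [-]
  8 | W B2 → L0 hit [D]
  9 | W B2 → L0 hit [D]
  10 | W B2 → L0 hit [D]

WB = [0, 2]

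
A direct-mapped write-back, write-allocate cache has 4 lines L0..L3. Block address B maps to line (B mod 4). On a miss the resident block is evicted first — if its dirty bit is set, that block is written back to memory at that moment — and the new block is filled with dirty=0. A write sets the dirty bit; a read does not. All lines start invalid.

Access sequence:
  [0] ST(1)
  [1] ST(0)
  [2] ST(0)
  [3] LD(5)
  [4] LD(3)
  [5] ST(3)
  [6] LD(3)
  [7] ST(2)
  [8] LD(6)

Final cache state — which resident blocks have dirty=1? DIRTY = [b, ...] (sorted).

DIRTY = [0, 3]

0: W B1 -> L1 miss  d=D]
1: W B0 -> L0 miss  d=D]
2: W B0 -> L0 hit  d=D]
3: R B5 -> L1 miss wb->B1  d=-]
4: R B3 -> L3 miss  d=-]
5: W B3 -> L3 hit  d=D]
6: R B3 -> L3 hit  d=D]
7: W B2 -> L2 miss  d=D]
8: R B6 -> L2 miss wb->B2  d=-]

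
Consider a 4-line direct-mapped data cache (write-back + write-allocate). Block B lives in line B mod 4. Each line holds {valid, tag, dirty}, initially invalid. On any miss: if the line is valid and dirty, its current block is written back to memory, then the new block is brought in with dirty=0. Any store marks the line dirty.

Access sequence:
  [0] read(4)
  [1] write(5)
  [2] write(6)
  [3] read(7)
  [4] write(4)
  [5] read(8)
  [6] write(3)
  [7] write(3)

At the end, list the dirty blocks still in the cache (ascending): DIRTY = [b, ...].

  0 | R B4 → L0 miss [-]
  1 | W B5 → L1 miss [D]
  2 | W B6 → L2 miss [D]
  3 | R B7 → L3 miss [-]
  4 | W B4 → L0 hit [D]
  5 | R B8 → L0 miss wb→B4 [-]
  6 | W B3 → L3 miss [D]
  7 | W B3 → L3 hit [D]

DIRTY = [3, 5, 6]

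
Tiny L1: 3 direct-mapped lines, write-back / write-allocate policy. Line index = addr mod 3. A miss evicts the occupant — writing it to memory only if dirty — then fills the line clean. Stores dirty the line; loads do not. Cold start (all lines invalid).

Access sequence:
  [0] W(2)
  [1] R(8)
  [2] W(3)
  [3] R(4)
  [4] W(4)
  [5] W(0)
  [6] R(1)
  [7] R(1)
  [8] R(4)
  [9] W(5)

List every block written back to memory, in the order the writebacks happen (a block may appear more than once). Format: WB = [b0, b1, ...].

WB = [2, 3, 4]

0: W B2 → L2 miss [D]
1: R B8 → L2 miss wb→B2 [-]
2: W B3 → L0 miss [D]
3: R B4 → L1 miss [-]
4: W B4 → L1 hit [D]
5: W B0 → L0 miss wb→B3 [D]
6: R B1 → L1 miss wb→B4 [-]
7: R B1 → L1 hit [-]
8: R B4 → L1 miss [-]
9: W B5 → L2 miss [D]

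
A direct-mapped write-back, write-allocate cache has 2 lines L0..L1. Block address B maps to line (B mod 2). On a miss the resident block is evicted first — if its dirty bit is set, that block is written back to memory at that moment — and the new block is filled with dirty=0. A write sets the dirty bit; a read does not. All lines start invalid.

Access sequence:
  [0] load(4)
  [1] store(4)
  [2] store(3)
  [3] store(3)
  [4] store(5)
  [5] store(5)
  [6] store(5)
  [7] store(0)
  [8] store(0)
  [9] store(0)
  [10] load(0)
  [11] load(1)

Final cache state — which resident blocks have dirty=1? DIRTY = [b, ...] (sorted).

0: R B4 -> L0 miss  d=-]
1: W B4 -> L0 hit  d=D]
2: W B3 -> L1 miss  d=D]
3: W B3 -> L1 hit  d=D]
4: W B5 -> L1 miss wb->B3  d=D]
5: W B5 -> L1 hit  d=D]
6: W B5 -> L1 hit  d=D]
7: W B0 -> L0 miss wb->B4  d=D]
8: W B0 -> L0 hit  d=D]
9: W B0 -> L0 hit  d=D]
10: R B0 -> L0 hit  d=D]
11: R B1 -> L1 miss wb->B5  d=-]

DIRTY = [0]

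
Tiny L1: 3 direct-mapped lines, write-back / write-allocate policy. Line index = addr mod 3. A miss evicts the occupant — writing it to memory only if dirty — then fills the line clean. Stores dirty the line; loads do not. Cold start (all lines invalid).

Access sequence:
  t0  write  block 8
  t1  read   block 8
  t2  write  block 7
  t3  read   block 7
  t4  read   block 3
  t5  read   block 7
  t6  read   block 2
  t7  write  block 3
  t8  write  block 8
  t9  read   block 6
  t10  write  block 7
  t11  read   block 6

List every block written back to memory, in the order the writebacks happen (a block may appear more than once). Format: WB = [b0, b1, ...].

WB = [8, 3]

0: W B8 -> L2 miss  d=D]
1: R B8 -> L2 hit  d=D]
2: W B7 -> L1 miss  d=D]
3: R B7 -> L1 hit  d=D]
4: R B3 -> L0 miss  d=-]
5: R B7 -> L1 hit  d=D]
6: R B2 -> L2 miss wb->B8  d=-]
7: W B3 -> L0 hit  d=D]
8: W B8 -> L2 miss  d=D]
9: R B6 -> L0 miss wb->B3  d=-]
10: W B7 -> L1 hit  d=D]
11: R B6 -> L0 hit  d=-]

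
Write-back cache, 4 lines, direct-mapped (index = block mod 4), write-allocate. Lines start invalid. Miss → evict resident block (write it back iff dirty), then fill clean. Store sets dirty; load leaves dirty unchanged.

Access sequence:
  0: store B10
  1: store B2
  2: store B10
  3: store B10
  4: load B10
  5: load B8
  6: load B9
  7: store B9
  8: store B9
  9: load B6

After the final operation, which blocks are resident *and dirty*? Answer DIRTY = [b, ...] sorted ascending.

DIRTY = [9]

0: W B10 -> L2 miss  d=D]
1: W B2 -> L2 miss wb->B10  d=D]
2: W B10 -> L2 miss wb->B2  d=D]
3: W B10 -> L2 hit  d=D]
4: R B10 -> L2 hit  d=D]
5: R B8 -> L0 miss  d=-]
6: R B9 -> L1 miss  d=-]
7: W B9 -> L1 hit  d=D]
8: W B9 -> L1 hit  d=D]
9: R B6 -> L2 miss wb->B10  d=-]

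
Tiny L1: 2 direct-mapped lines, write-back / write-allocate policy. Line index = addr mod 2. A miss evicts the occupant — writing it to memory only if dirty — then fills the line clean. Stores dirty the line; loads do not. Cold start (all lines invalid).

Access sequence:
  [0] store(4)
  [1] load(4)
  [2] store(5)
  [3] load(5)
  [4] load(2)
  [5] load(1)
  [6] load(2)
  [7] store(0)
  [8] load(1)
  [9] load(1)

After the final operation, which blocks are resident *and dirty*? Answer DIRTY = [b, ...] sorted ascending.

0: W B4 → L0 miss [D]
1: R B4 → L0 hit [D]
2: W B5 → L1 miss [D]
3: R B5 → L1 hit [D]
4: R B2 → L0 miss wb→B4 [-]
5: R B1 → L1 miss wb→B5 [-]
6: R B2 → L0 hit [-]
7: W B0 → L0 miss [D]
8: R B1 → L1 hit [-]
9: R B1 → L1 hit [-]

DIRTY = [0]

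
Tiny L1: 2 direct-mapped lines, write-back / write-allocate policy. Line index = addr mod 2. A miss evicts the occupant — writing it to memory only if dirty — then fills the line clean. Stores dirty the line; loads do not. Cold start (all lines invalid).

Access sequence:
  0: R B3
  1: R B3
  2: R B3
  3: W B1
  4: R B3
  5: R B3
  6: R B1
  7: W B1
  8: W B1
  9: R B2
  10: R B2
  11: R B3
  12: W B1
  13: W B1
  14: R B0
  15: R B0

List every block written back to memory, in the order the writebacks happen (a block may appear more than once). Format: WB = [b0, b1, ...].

WB = [1, 1]

0: R B3 -> L1 miss  d=-]
1: R B3 -> L1 hit  d=-]
2: R B3 -> L1 hit  d=-]
3: W B1 -> L1 miss  d=D]
4: R B3 -> L1 miss wb->B1  d=-]
5: R B3 -> L1 hit  d=-]
6: R B1 -> L1 miss  d=-]
7: W B1 -> L1 hit  d=D]
8: W B1 -> L1 hit  d=D]
9: R B2 -> L0 miss  d=-]
10: R B2 -> L0 hit  d=-]
11: R B3 -> L1 miss wb->B1  d=-]
12: W B1 -> L1 miss  d=D]
13: W B1 -> L1 hit  d=D]
14: R B0 -> L0 miss  d=-]
15: R B0 -> L0 hit  d=-]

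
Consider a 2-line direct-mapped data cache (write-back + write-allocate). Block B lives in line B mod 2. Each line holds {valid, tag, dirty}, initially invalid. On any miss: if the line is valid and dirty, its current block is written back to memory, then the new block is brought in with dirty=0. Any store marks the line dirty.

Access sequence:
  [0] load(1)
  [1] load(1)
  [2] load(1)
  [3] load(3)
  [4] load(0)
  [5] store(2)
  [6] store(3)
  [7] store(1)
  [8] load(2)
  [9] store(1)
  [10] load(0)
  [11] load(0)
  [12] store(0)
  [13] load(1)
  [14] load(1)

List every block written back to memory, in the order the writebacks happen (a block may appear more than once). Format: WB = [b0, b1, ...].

WB = [3, 2]

  0 | R B1 → L1 miss [-]
  1 | R B1 → L1 hit [-]
  2 | R B1 → L1 hit [-]
  3 | R B3 → L1 miss [-]
  4 | R B0 → L0 miss [-]
  5 | W B2 → L0 miss [D]
  6 | W B3 → L1 hit [D]
  7 | W B1 → L1 miss wb→B3 [D]
  8 | R B2 → L0 hit [D]
  9 | W B1 → L1 hit [D]
  10 | R B0 → L0 miss wb→B2 [-]
  11 | R B0 → L0 hit [-]
  12 | W B0 → L0 hit [D]
  13 | R B1 → L1 hit [D]
  14 | R B1 → L1 hit [D]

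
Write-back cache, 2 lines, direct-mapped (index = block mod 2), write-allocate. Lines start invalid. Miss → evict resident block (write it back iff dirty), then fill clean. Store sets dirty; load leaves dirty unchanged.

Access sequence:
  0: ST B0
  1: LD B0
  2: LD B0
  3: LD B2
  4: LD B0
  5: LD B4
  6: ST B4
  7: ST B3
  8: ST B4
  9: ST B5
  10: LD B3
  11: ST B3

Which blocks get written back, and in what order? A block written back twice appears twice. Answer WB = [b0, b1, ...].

WB = [0, 3, 5]

0: W B0 → L0 miss [D]
1: R B0 → L0 hit [D]
2: R B0 → L0 hit [D]
3: R B2 → L0 miss wb→B0 [-]
4: R B0 → L0 miss [-]
5: R B4 → L0 miss [-]
6: W B4 → L0 hit [D]
7: W B3 → L1 miss [D]
8: W B4 → L0 hit [D]
9: W B5 → L1 miss wb→B3 [D]
10: R B3 → L1 miss wb→B5 [-]
11: W B3 → L1 hit [D]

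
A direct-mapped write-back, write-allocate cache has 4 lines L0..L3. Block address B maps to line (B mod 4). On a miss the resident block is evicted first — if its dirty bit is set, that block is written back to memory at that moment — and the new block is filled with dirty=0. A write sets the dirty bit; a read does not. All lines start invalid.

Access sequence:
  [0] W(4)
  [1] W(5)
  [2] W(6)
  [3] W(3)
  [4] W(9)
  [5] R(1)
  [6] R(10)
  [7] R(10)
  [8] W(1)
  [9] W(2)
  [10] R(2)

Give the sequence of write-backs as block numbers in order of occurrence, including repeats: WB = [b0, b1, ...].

WB = [5, 9, 6]

0: W B4 → L0 miss [D]
1: W B5 → L1 miss [D]
2: W B6 → L2 miss [D]
3: W B3 → L3 miss [D]
4: W B9 → L1 miss wb→B5 [D]
5: R B1 → L1 miss wb→B9 [-]
6: R B10 → L2 miss wb→B6 [-]
7: R B10 → L2 hit [-]
8: W B1 → L1 hit [D]
9: W B2 → L2 miss [D]
10: R B2 → L2 hit [D]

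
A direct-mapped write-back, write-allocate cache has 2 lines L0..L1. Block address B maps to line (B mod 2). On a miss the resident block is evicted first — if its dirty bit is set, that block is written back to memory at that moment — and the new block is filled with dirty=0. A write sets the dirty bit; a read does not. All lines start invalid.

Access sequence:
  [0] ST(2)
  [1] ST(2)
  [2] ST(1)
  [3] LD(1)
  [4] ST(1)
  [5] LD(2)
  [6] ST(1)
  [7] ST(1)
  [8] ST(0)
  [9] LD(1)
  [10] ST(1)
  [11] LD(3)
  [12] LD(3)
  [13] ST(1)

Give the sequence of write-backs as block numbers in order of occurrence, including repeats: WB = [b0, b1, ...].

WB = [2, 1]

0: W B2 → L0 miss [D]
1: W B2 → L0 hit [D]
2: W B1 → L1 miss [D]
3: R B1 → L1 hit [D]
4: W B1 → L1 hit [D]
5: R B2 → L0 hit [D]
6: W B1 → L1 hit [D]
7: W B1 → L1 hit [D]
8: W B0 → L0 miss wb→B2 [D]
9: R B1 → L1 hit [D]
10: W B1 → L1 hit [D]
11: R B3 → L1 miss wb→B1 [-]
12: R B3 → L1 hit [-]
13: W B1 → L1 miss [D]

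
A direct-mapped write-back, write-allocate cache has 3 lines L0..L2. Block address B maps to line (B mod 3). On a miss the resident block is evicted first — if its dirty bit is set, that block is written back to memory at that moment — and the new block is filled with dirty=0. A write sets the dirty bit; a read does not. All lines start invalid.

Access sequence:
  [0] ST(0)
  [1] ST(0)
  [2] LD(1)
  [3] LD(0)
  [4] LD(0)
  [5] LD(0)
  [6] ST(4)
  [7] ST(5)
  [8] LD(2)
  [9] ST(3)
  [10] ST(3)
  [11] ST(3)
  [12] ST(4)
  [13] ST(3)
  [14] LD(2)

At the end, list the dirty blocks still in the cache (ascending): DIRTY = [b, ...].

0: W B0 → L0 miss [D]
1: W B0 → L0 hit [D]
2: R B1 → L1 miss [-]
3: R B0 → L0 hit [D]
4: R B0 → L0 hit [D]
5: R B0 → L0 hit [D]
6: W B4 → L1 miss [D]
7: W B5 → L2 miss [D]
8: R B2 → L2 miss wb→B5 [-]
9: W B3 → L0 miss wb→B0 [D]
10: W B3 → L0 hit [D]
11: W B3 → L0 hit [D]
12: W B4 → L1 hit [D]
13: W B3 → L0 hit [D]
14: R B2 → L2 hit [-]

DIRTY = [3, 4]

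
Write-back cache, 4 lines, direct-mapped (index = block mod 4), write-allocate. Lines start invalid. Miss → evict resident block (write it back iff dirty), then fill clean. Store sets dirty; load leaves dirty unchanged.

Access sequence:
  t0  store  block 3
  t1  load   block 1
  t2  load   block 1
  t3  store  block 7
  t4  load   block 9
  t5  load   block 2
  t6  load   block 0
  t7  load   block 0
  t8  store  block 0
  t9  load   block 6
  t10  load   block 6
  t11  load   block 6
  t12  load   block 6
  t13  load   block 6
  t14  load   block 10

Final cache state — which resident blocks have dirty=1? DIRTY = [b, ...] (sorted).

0: W B3 → L3 miss [D]
1: R B1 → L1 miss [-]
2: R B1 → L1 hit [-]
3: W B7 → L3 miss wb→B3 [D]
4: R B9 → L1 miss [-]
5: R B2 → L2 miss [-]
6: R B0 → L0 miss [-]
7: R B0 → L0 hit [-]
8: W B0 → L0 hit [D]
9: R B6 → L2 miss [-]
10: R B6 → L2 hit [-]
11: R B6 → L2 hit [-]
12: R B6 → L2 hit [-]
13: R B6 → L2 hit [-]
14: R B10 → L2 miss [-]

DIRTY = [0, 7]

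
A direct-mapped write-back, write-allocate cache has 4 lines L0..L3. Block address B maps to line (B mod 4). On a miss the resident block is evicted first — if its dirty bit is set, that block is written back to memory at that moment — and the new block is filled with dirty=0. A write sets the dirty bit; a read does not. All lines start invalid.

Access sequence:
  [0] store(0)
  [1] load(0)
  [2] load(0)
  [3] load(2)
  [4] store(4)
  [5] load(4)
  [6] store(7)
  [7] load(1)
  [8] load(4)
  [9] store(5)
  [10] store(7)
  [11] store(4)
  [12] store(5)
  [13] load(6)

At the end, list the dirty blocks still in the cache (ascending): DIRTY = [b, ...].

DIRTY = [4, 5, 7]

  0 | W B0 → L0 miss [D]
  1 | R B0 → L0 hit [D]
  2 | R B0 → L0 hit [D]
  3 | R B2 → L2 miss [-]
  4 | W B4 → L0 miss wb→B0 [D]
  5 | R B4 → L0 hit [D]
  6 | W B7 → L3 miss [D]
  7 | R B1 → L1 miss [-]
  8 | R B4 → L0 hit [D]
  9 | W B5 → L1 miss [D]
  10 | W B7 → L3 hit [D]
  11 | W B4 → L0 hit [D]
  12 | W B5 → L1 hit [D]
  13 | R B6 → L2 miss [-]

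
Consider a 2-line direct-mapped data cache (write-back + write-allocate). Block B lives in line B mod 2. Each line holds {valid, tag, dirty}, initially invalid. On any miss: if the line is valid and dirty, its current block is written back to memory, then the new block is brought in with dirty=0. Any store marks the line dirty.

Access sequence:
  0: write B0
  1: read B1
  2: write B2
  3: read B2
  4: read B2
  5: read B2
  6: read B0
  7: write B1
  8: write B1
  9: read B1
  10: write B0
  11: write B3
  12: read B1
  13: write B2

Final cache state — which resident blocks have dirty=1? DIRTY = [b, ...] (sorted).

DIRTY = [2]

0: W B0 → L0 miss [D]
1: R B1 → L1 miss [-]
2: W B2 → L0 miss wb→B0 [D]
3: R B2 → L0 hit [D]
4: R B2 → L0 hit [D]
5: R B2 → L0 hit [D]
6: R B0 → L0 miss wb→B2 [-]
7: W B1 → L1 hit [D]
8: W B1 → L1 hit [D]
9: R B1 → L1 hit [D]
10: W B0 → L0 hit [D]
11: W B3 → L1 miss wb→B1 [D]
12: R B1 → L1 miss wb→B3 [-]
13: W B2 → L0 miss wb→B0 [D]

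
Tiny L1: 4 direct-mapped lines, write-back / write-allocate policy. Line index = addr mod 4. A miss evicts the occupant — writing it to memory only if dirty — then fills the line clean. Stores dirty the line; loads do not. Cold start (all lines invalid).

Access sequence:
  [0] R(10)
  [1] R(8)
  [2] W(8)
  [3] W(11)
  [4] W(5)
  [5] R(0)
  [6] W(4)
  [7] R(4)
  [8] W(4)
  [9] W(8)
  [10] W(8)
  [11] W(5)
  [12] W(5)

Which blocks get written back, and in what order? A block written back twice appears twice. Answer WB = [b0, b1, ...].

WB = [8, 4]

0: R B10 → L2 miss [-]
1: R B8 → L0 miss [-]
2: W B8 → L0 hit [D]
3: W B11 → L3 miss [D]
4: W B5 → L1 miss [D]
5: R B0 → L0 miss wb→B8 [-]
6: W B4 → L0 miss [D]
7: R B4 → L0 hit [D]
8: W B4 → L0 hit [D]
9: W B8 → L0 miss wb→B4 [D]
10: W B8 → L0 hit [D]
11: W B5 → L1 hit [D]
12: W B5 → L1 hit [D]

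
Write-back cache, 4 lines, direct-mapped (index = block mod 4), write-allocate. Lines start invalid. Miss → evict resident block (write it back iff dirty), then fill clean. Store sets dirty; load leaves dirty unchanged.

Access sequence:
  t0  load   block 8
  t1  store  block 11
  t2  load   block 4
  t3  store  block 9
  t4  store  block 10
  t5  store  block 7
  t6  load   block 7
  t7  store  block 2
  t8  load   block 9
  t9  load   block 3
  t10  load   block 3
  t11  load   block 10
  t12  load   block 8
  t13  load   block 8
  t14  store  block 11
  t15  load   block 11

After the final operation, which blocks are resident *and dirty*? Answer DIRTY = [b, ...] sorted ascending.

0: R B8 → L0 miss [-]
1: W B11 → L3 miss [D]
2: R B4 → L0 miss [-]
3: W B9 → L1 miss [D]
4: W B10 → L2 miss [D]
5: W B7 → L3 miss wb→B11 [D]
6: R B7 → L3 hit [D]
7: W B2 → L2 miss wb→B10 [D]
8: R B9 → L1 hit [D]
9: R B3 → L3 miss wb→B7 [-]
10: R B3 → L3 hit [-]
11: R B10 → L2 miss wb→B2 [-]
12: R B8 → L0 miss [-]
13: R B8 → L0 hit [-]
14: W B11 → L3 miss [D]
15: R B11 → L3 hit [D]

DIRTY = [9, 11]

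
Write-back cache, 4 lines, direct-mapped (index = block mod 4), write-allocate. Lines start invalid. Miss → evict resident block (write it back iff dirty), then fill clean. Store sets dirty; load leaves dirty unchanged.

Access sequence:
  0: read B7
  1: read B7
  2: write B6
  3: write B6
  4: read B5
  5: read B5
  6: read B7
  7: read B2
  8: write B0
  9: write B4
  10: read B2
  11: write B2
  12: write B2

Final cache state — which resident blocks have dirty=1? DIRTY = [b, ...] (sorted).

0: R B7 -> L3 miss  d=-]
1: R B7 -> L3 hit  d=-]
2: W B6 -> L2 miss  d=D]
3: W B6 -> L2 hit  d=D]
4: R B5 -> L1 miss  d=-]
5: R B5 -> L1 hit  d=-]
6: R B7 -> L3 hit  d=-]
7: R B2 -> L2 miss wb->B6  d=-]
8: W B0 -> L0 miss  d=D]
9: W B4 -> L0 miss wb->B0  d=D]
10: R B2 -> L2 hit  d=-]
11: W B2 -> L2 hit  d=D]
12: W B2 -> L2 hit  d=D]

DIRTY = [2, 4]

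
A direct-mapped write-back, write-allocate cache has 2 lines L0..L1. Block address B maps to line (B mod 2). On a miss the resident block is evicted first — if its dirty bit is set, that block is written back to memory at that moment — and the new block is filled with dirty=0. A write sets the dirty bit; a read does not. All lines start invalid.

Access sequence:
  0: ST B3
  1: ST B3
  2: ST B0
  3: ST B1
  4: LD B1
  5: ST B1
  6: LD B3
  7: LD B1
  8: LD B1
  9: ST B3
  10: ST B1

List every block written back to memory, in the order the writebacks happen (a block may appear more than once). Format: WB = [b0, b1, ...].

0: W B3 -> L1 miss  d=D]
1: W B3 -> L1 hit  d=D]
2: W B0 -> L0 miss  d=D]
3: W B1 -> L1 miss wb->B3  d=D]
4: R B1 -> L1 hit  d=D]
5: W B1 -> L1 hit  d=D]
6: R B3 -> L1 miss wb->B1  d=-]
7: R B1 -> L1 miss  d=-]
8: R B1 -> L1 hit  d=-]
9: W B3 -> L1 miss  d=D]
10: W B1 -> L1 miss wb->B3  d=D]

WB = [3, 1, 3]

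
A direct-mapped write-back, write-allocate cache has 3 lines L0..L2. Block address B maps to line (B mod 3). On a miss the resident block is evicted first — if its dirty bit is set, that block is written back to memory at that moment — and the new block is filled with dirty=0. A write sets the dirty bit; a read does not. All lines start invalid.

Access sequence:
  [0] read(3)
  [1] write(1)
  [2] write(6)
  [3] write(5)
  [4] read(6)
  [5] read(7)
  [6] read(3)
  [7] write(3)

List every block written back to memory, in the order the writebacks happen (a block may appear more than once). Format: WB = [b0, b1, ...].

  0 | R B3 → L0 miss [-]
  1 | W B1 → L1 miss [D]
  2 | W B6 → L0 miss [D]
  3 | W B5 → L2 miss [D]
  4 | R B6 → L0 hit [D]
  5 | R B7 → L1 miss wb→B1 [-]
  6 | R B3 → L0 miss wb→B6 [-]
  7 | W B3 → L0 hit [D]

WB = [1, 6]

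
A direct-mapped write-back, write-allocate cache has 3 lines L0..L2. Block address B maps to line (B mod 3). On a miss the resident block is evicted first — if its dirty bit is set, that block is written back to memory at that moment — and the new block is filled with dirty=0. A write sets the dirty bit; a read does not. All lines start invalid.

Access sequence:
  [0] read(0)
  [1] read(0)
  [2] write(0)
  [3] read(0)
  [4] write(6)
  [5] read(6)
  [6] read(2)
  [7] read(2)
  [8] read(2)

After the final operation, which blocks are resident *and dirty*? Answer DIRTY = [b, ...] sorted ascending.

DIRTY = [6]

0: R B0 → L0 miss [-]
1: R B0 → L0 hit [-]
2: W B0 → L0 hit [D]
3: R B0 → L0 hit [D]
4: W B6 → L0 miss wb→B0 [D]
5: R B6 → L0 hit [D]
6: R B2 → L2 miss [-]
7: R B2 → L2 hit [-]
8: R B2 → L2 hit [-]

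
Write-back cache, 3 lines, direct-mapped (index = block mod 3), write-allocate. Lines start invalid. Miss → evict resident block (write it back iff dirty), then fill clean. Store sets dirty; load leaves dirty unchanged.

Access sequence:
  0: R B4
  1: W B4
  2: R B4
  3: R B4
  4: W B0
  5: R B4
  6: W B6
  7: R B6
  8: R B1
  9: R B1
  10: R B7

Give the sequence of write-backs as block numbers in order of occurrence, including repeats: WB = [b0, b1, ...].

  0 | R B4 → L1 miss [-]
  1 | W B4 → L1 hit [D]
  2 | R B4 → L1 hit [D]
  3 | R B4 → L1 hit [D]
  4 | W B0 → L0 miss [D]
  5 | R B4 → L1 hit [D]
  6 | W B6 → L0 miss wb→B0 [D]
  7 | R B6 → L0 hit [D]
  8 | R B1 → L1 miss wb→B4 [-]
  9 | R B1 → L1 hit [-]
  10 | R B7 → L1 miss [-]

WB = [0, 4]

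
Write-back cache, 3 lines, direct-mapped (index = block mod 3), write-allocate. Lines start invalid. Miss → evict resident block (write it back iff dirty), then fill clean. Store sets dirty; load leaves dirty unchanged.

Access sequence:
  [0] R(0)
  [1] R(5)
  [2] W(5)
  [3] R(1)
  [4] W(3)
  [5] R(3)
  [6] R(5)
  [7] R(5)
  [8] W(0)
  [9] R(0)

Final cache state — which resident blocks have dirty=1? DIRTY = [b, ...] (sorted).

DIRTY = [0, 5]

  0 | R B0 → L0 miss [-]
  1 | R B5 → L2 miss [-]
  2 | W B5 → L2 hit [D]
  3 | R B1 → L1 miss [-]
  4 | W B3 → L0 miss [D]
  5 | R B3 → L0 hit [D]
  6 | R B5 → L2 hit [D]
  7 | R B5 → L2 hit [D]
  8 | W B0 → L0 miss wb→B3 [D]
  9 | R B0 → L0 hit [D]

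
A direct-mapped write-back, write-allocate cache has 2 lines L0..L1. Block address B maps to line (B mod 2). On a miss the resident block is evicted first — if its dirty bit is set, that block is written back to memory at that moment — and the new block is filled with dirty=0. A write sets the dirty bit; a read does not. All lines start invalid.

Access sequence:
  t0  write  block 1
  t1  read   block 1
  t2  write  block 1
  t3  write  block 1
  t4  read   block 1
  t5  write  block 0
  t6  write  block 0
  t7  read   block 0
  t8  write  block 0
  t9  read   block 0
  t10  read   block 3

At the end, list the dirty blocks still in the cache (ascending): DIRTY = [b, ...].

0: W B1 -> L1 miss  d=D]
1: R B1 -> L1 hit  d=D]
2: W B1 -> L1 hit  d=D]
3: W B1 -> L1 hit  d=D]
4: R B1 -> L1 hit  d=D]
5: W B0 -> L0 miss  d=D]
6: W B0 -> L0 hit  d=D]
7: R B0 -> L0 hit  d=D]
8: W B0 -> L0 hit  d=D]
9: R B0 -> L0 hit  d=D]
10: R B3 -> L1 miss wb->B1  d=-]

DIRTY = [0]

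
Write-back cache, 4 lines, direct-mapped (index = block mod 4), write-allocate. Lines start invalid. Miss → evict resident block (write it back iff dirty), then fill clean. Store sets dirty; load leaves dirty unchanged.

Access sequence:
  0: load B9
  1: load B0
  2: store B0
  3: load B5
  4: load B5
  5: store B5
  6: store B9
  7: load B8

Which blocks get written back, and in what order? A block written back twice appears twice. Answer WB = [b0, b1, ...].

0: R B9 → L1 miss [-]
1: R B0 → L0 miss [-]
2: W B0 → L0 hit [D]
3: R B5 → L1 miss [-]
4: R B5 → L1 hit [-]
5: W B5 → L1 hit [D]
6: W B9 → L1 miss wb→B5 [D]
7: R B8 → L0 miss wb→B0 [-]

WB = [5, 0]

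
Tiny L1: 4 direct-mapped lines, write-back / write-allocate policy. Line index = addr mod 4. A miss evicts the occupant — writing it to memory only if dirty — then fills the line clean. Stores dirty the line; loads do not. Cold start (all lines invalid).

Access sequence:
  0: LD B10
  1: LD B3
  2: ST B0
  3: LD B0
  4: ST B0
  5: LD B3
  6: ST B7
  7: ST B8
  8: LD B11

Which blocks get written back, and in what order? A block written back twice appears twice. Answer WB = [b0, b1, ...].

  0 | R B10 → L2 miss [-]
  1 | R B3 → L3 miss [-]
  2 | W B0 → L0 miss [D]
  3 | R B0 → L0 hit [D]
  4 | W B0 → L0 hit [D]
  5 | R B3 → L3 hit [-]
  6 | W B7 → L3 miss [D]
  7 | W B8 → L0 miss wb→B0 [D]
  8 | R B11 → L3 miss wb→B7 [-]

WB = [0, 7]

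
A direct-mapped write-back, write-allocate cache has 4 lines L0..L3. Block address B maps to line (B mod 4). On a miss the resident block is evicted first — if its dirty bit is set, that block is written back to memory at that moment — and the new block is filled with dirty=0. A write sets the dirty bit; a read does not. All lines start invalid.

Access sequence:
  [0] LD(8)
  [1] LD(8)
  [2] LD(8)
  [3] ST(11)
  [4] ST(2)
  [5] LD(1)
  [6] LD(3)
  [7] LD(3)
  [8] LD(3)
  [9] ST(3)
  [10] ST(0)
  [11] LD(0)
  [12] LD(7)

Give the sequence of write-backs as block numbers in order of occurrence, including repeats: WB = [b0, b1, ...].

0: R B8 → L0 miss [-]
1: R B8 → L0 hit [-]
2: R B8 → L0 hit [-]
3: W B11 → L3 miss [D]
4: W B2 → L2 miss [D]
5: R B1 → L1 miss [-]
6: R B3 → L3 miss wb→B11 [-]
7: R B3 → L3 hit [-]
8: R B3 → L3 hit [-]
9: W B3 → L3 hit [D]
10: W B0 → L0 miss [D]
11: R B0 → L0 hit [D]
12: R B7 → L3 miss wb→B3 [-]

WB = [11, 3]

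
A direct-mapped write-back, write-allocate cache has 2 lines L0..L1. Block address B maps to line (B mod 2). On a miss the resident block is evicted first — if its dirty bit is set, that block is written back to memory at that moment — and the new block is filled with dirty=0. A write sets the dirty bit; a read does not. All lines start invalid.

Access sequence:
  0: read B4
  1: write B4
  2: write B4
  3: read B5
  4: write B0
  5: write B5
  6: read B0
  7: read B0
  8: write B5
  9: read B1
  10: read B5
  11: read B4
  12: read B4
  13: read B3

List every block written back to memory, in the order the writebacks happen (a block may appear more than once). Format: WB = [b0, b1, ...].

WB = [4, 5, 0]

0: R B4 → L0 miss [-]
1: W B4 → L0 hit [D]
2: W B4 → L0 hit [D]
3: R B5 → L1 miss [-]
4: W B0 → L0 miss wb→B4 [D]
5: W B5 → L1 hit [D]
6: R B0 → L0 hit [D]
7: R B0 → L0 hit [D]
8: W B5 → L1 hit [D]
9: R B1 → L1 miss wb→B5 [-]
10: R B5 → L1 miss [-]
11: R B4 → L0 miss wb→B0 [-]
12: R B4 → L0 hit [-]
13: R B3 → L1 miss [-]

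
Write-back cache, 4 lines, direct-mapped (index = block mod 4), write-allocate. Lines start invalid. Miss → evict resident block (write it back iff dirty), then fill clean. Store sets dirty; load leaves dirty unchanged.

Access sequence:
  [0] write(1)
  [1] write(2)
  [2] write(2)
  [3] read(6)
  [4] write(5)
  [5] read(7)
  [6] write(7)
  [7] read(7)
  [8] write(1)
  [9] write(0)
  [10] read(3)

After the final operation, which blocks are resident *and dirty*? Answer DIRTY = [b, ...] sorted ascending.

DIRTY = [0, 1]

  0 | W B1 → L1 miss [D]
  1 | W B2 → L2 miss [D]
  2 | W B2 → L2 hit [D]
  3 | R B6 → L2 miss wb→B2 [-]
  4 | W B5 → L1 miss wb→B1 [D]
  5 | R B7 → L3 miss [-]
  6 | W B7 → L3 hit [D]
  7 | R B7 → L3 hit [D]
  8 | W B1 → L1 miss wb→B5 [D]
  9 | W B0 → L0 miss [D]
  10 | R B3 → L3 miss wb→B7 [-]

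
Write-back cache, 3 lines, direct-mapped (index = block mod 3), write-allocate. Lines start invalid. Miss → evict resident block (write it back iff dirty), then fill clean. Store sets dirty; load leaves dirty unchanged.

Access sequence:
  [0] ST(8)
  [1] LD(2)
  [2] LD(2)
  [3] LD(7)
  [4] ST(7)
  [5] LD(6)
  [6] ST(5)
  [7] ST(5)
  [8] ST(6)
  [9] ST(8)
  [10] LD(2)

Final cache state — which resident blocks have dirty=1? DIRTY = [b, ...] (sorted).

DIRTY = [6, 7]

0: W B8 -> L2 miss  d=D]
1: R B2 -> L2 miss wb->B8  d=-]
2: R B2 -> L2 hit  d=-]
3: R B7 -> L1 miss  d=-]
4: W B7 -> L1 hit  d=D]
5: R B6 -> L0 miss  d=-]
6: W B5 -> L2 miss  d=D]
7: W B5 -> L2 hit  d=D]
8: W B6 -> L0 hit  d=D]
9: W B8 -> L2 miss wb->B5  d=D]
10: R B2 -> L2 miss wb->B8  d=-]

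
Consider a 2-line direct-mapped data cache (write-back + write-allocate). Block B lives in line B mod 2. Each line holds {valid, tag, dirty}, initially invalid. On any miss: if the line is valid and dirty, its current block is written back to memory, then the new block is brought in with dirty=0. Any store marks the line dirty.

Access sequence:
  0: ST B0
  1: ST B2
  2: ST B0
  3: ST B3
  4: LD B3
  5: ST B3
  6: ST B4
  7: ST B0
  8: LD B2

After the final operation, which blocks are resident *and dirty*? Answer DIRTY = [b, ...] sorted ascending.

0: W B0 → L0 miss [D]
1: W B2 → L0 miss wb→B0 [D]
2: W B0 → L0 miss wb→B2 [D]
3: W B3 → L1 miss [D]
4: R B3 → L1 hit [D]
5: W B3 → L1 hit [D]
6: W B4 → L0 miss wb→B0 [D]
7: W B0 → L0 miss wb→B4 [D]
8: R B2 → L0 miss wb→B0 [-]

DIRTY = [3]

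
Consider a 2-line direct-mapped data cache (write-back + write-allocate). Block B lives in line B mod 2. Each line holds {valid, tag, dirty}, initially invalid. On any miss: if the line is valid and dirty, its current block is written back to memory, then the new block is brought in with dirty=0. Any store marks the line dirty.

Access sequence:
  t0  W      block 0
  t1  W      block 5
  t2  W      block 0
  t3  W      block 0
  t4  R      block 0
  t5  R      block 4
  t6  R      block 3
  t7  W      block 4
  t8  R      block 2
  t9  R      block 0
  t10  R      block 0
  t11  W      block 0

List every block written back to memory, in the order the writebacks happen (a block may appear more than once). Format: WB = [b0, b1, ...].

0: W B0 → L0 miss [D]
1: W B5 → L1 miss [D]
2: W B0 → L0 hit [D]
3: W B0 → L0 hit [D]
4: R B0 → L0 hit [D]
5: R B4 → L0 miss wb→B0 [-]
6: R B3 → L1 miss wb→B5 [-]
7: W B4 → L0 hit [D]
8: R B2 → L0 miss wb→B4 [-]
9: R B0 → L0 miss [-]
10: R B0 → L0 hit [-]
11: W B0 → L0 hit [D]

WB = [0, 5, 4]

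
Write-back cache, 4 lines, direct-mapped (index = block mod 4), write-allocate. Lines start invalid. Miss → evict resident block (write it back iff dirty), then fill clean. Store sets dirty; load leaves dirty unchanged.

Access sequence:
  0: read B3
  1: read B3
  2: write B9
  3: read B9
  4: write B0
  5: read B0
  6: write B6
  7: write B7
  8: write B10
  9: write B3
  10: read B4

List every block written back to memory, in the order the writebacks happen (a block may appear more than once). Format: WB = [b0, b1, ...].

WB = [6, 7, 0]

0: R B3 → L3 miss [-]
1: R B3 → L3 hit [-]
2: W B9 → L1 miss [D]
3: R B9 → L1 hit [D]
4: W B0 → L0 miss [D]
5: R B0 → L0 hit [D]
6: W B6 → L2 miss [D]
7: W B7 → L3 miss [D]
8: W B10 → L2 miss wb→B6 [D]
9: W B3 → L3 miss wb→B7 [D]
10: R B4 → L0 miss wb→B0 [-]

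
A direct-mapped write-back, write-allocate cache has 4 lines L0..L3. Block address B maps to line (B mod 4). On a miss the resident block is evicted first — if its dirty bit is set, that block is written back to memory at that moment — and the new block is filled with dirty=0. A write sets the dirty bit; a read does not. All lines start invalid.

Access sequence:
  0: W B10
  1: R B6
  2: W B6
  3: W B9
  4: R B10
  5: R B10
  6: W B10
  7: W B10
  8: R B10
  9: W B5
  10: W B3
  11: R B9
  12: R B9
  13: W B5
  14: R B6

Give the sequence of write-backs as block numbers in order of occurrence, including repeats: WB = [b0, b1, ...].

WB = [10, 6, 9, 5, 10]

0: W B10 -> L2 miss  d=D]
1: R B6 -> L2 miss wb->B10  d=-]
2: W B6 -> L2 hit  d=D]
3: W B9 -> L1 miss  d=D]
4: R B10 -> L2 miss wb->B6  d=-]
5: R B10 -> L2 hit  d=-]
6: W B10 -> L2 hit  d=D]
7: W B10 -> L2 hit  d=D]
8: R B10 -> L2 hit  d=D]
9: W B5 -> L1 miss wb->B9  d=D]
10: W B3 -> L3 miss  d=D]
11: R B9 -> L1 miss wb->B5  d=-]
12: R B9 -> L1 hit  d=-]
13: W B5 -> L1 miss  d=D]
14: R B6 -> L2 miss wb->B10  d=-]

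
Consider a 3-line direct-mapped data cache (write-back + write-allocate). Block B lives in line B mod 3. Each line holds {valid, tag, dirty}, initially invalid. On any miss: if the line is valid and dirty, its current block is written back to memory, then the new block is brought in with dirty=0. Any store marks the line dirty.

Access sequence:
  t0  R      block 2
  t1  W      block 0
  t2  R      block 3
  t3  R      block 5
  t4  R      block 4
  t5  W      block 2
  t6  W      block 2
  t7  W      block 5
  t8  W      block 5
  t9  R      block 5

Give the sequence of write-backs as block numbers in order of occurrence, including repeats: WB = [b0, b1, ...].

0: R B2 → L2 miss [-]
1: W B0 → L0 miss [D]
2: R B3 → L0 miss wb→B0 [-]
3: R B5 → L2 miss [-]
4: R B4 → L1 miss [-]
5: W B2 → L2 miss [D]
6: W B2 → L2 hit [D]
7: W B5 → L2 miss wb→B2 [D]
8: W B5 → L2 hit [D]
9: R B5 → L2 hit [D]

WB = [0, 2]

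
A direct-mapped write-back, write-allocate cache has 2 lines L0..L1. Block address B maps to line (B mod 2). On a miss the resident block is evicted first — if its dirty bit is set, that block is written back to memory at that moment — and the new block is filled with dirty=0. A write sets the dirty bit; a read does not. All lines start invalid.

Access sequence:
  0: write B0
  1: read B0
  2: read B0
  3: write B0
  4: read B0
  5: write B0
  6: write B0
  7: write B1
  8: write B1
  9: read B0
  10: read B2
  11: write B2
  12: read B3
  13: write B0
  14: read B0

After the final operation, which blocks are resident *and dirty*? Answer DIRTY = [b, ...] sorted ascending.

DIRTY = [0]

0: W B0 -> L0 miss  d=D]
1: R B0 -> L0 hit  d=D]
2: R B0 -> L0 hit  d=D]
3: W B0 -> L0 hit  d=D]
4: R B0 -> L0 hit  d=D]
5: W B0 -> L0 hit  d=D]
6: W B0 -> L0 hit  d=D]
7: W B1 -> L1 miss  d=D]
8: W B1 -> L1 hit  d=D]
9: R B0 -> L0 hit  d=D]
10: R B2 -> L0 miss wb->B0  d=-]
11: W B2 -> L0 hit  d=D]
12: R B3 -> L1 miss wb->B1  d=-]
13: W B0 -> L0 miss wb->B2  d=D]
14: R B0 -> L0 hit  d=D]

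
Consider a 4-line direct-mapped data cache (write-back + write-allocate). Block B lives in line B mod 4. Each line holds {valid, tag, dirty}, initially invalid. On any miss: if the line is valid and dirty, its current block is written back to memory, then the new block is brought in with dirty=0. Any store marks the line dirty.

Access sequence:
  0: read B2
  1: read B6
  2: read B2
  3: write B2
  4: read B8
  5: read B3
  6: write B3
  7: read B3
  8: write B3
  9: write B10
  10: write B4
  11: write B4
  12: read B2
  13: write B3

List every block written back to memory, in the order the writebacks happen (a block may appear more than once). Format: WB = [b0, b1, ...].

WB = [2, 10]

0: R B2 → L2 miss [-]
1: R B6 → L2 miss [-]
2: R B2 → L2 miss [-]
3: W B2 → L2 hit [D]
4: R B8 → L0 miss [-]
5: R B3 → L3 miss [-]
6: W B3 → L3 hit [D]
7: R B3 → L3 hit [D]
8: W B3 → L3 hit [D]
9: W B10 → L2 miss wb→B2 [D]
10: W B4 → L0 miss [D]
11: W B4 → L0 hit [D]
12: R B2 → L2 miss wb→B10 [-]
13: W B3 → L3 hit [D]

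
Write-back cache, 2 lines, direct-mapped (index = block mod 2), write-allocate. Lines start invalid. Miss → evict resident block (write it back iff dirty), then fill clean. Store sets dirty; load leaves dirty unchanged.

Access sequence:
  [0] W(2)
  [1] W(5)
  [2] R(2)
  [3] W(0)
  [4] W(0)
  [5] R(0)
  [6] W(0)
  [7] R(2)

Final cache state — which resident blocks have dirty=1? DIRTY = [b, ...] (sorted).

DIRTY = [5]

0: W B2 -> L0 miss  d=D]
1: W B5 -> L1 miss  d=D]
2: R B2 -> L0 hit  d=D]
3: W B0 -> L0 miss wb->B2  d=D]
4: W B0 -> L0 hit  d=D]
5: R B0 -> L0 hit  d=D]
6: W B0 -> L0 hit  d=D]
7: R B2 -> L0 miss wb->B0  d=-]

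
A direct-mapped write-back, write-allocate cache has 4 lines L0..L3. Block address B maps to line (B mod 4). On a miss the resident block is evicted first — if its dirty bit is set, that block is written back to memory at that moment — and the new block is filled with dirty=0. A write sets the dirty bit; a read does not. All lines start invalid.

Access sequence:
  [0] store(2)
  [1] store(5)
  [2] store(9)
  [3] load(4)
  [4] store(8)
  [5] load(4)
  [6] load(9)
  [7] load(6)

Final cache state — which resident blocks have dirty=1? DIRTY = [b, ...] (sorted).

0: W B2 → L2 miss [D]
1: W B5 → L1 miss [D]
2: W B9 → L1 miss wb→B5 [D]
3: R B4 → L0 miss [-]
4: W B8 → L0 miss [D]
5: R B4 → L0 miss wb→B8 [-]
6: R B9 → L1 hit [D]
7: R B6 → L2 miss wb→B2 [-]

DIRTY = [9]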